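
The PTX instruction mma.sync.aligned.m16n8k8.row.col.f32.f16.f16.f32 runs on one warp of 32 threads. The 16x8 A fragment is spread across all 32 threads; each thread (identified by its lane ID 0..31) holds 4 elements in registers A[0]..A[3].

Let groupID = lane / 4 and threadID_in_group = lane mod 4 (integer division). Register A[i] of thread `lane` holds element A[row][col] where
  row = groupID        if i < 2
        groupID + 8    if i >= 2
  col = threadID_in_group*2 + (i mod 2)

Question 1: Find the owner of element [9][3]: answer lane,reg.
r=9->g=1,rb=1  c=3->t=1,b0=1
L=1*4+1=5  i=1*2+1=3

5,3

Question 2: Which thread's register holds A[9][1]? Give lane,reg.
4,3

r: 9->gid=1,r8=1  c: 1->tid=0,i&1=1
L=1*4+0=4  i=1*2+1=3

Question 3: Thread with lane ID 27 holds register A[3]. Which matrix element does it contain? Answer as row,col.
L=27->gid=27>>2=6, tid=27&3=3
[3]->row 6+8=14  col 3·2+1=7

14,7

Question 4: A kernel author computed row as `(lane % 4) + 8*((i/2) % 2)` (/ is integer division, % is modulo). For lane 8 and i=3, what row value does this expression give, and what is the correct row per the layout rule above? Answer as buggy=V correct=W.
`(lane % 4) + 8*((i/2) % 2)`[8,3]=>8
L=8=>grp=8>>2=2, tig=8&3=0
[3]=>row 2+8=10  col 0·2+1=1
row: 8 vs 10

buggy=8 correct=10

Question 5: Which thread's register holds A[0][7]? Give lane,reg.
3,1

r: 0->gid=0,r8=0  c: 7->tid=3,i&1=1
L=0*4+3=3  i=0*2+1=1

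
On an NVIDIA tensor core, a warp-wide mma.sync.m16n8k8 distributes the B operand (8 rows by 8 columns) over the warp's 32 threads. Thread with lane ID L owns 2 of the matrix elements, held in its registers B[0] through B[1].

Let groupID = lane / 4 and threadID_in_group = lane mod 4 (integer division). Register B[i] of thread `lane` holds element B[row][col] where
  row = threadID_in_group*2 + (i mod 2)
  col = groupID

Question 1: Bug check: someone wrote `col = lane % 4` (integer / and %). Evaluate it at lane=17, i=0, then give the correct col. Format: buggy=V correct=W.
`lane % 4`[17,0]⇒1
L=17⇒gr=17>>2=4, th=17&3=1
[0]⇒row 1·2+0=2  col gr=4
col: 1 vs 4

buggy=1 correct=4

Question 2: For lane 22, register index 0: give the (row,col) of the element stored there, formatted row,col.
L=22⇒gr=22>>2=5, th=22&3=2
[0]⇒row 2·2+0=4  col gr=5

4,5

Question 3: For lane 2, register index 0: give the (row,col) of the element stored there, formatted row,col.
L=2⇒gr=2>>2=0, th=2&3=2
[0]⇒row 2·2+0=4  col gr=0

4,0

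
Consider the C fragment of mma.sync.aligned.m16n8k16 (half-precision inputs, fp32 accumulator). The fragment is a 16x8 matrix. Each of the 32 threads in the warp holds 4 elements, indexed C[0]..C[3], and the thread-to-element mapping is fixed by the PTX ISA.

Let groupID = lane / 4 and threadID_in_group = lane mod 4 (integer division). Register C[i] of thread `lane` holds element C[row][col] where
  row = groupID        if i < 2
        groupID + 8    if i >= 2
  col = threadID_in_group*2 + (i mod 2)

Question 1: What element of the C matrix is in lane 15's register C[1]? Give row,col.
L=15⇒gr=15>>2=3, th=15&3=3
[1]⇒row 3+0=3  col 3·2+1=7

3,7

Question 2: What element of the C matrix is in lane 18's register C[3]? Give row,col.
lane 18: G=4 (18/4), T=2 (18%4)
i=3: r=4+8=12, c=2*2+1=5

12,5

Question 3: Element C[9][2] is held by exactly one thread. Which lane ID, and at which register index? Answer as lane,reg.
5,2

r=9->g=1,rb=1  c=2->t=1,b0=0
L=1*4+1=5  i=1*2+0=2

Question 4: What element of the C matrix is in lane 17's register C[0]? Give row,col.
lane 17=>17/4=4, 17 mod 4=1
i=0  r:4+0=>4  c:2·1+0=>2

4,2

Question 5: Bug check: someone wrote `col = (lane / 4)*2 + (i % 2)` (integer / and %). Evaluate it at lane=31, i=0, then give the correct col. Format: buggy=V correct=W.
`(lane / 4)*2 + (i % 2)`[31,0]=>14
lane 31=>31/4=7, 31 mod 4=3
i=0  r:7+0=>7  c:2·3+0=>6
col: 14 vs 6

buggy=14 correct=6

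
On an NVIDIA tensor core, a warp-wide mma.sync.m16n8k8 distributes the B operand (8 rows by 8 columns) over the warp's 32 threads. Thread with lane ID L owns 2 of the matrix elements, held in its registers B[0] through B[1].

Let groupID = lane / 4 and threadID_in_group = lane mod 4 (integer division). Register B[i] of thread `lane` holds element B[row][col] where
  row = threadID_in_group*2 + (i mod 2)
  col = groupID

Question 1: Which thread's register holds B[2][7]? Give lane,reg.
c=7→G=7  r=2→T=1,p=0
L=7*4+1=29  i=0=0

29,0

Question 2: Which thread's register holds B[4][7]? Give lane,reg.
c: 7->gid=7  r: 4->tid=2,i&1=0
L=7*4+2=30  i=0=0

30,0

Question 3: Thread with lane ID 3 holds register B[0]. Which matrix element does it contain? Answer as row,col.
lane 3: gr=0 (3/4), th=3 (3%4)
i=0: r=3*2+0=6, c=gr=0

6,0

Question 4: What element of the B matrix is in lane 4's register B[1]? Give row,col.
L=4->g=4>>2=1, t=4&3=0
[1]->row 0·2+1=1  col g=1

1,1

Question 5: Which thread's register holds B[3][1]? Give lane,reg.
c=1->g=1  r=3->t=1,b0=1
L=1*4+1=5  i=1=1

5,1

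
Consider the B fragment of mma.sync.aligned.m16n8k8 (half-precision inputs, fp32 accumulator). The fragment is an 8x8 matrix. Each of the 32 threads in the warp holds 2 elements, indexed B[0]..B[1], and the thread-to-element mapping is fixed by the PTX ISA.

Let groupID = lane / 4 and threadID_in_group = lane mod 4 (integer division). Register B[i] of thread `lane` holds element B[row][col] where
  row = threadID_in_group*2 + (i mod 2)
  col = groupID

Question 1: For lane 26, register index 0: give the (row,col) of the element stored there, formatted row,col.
lane 26=>26/4=6, 26 mod 4=2
i=0  r:2·2+0=>4  c:6

4,6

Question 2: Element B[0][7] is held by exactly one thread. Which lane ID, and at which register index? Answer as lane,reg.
c=7⇒gr=7  r=0⇒th=0,odd=0
L=7*4+0=28  i=0=0

28,0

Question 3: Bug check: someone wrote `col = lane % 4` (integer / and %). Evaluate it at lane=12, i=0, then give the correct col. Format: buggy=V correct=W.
buggy=0 correct=3

`lane % 4`[12,0]→0
lane 12: G=3 (12/4), T=0 (12%4)
i=0: r=0*2+0=0, c=G=3
col: 0 vs 3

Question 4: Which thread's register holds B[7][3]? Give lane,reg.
15,1

c:3=>grp=3  r:7=>tig=3,lo=1
L=3*4+3=15  i=1=1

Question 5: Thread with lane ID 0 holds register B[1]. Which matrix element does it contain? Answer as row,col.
lane 0: gr=0 (0/4), th=0 (0%4)
i=1: r=0*2+1=1, c=gr=0

1,0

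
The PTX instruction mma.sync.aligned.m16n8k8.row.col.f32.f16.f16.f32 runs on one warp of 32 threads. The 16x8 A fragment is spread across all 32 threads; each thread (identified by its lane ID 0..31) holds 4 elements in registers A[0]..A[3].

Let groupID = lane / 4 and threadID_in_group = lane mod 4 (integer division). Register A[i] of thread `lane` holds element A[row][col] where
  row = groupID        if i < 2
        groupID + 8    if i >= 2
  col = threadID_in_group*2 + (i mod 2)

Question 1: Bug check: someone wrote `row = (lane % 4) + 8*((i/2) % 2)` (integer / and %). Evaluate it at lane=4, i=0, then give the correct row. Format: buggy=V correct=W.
`(lane % 4) + 8*((i/2) % 2)`[4,0]⇒0
lane 4⇒4/4=1, 4 mod 4=0
i=0  r:1+0⇒1  c:2·0+0⇒0
row: 0 vs 1

buggy=0 correct=1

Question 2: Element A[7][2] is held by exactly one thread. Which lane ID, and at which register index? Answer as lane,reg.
29,0

r=7⇒gr=7,Rb=0  c=2⇒th=1,odd=0
L=7*4+1=29  i=0*2+0=0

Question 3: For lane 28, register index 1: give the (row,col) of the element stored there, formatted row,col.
7,1

lane 28→28/4=7, 28 mod 4=0
i=1  r:7+0→7  c:2·0+1→1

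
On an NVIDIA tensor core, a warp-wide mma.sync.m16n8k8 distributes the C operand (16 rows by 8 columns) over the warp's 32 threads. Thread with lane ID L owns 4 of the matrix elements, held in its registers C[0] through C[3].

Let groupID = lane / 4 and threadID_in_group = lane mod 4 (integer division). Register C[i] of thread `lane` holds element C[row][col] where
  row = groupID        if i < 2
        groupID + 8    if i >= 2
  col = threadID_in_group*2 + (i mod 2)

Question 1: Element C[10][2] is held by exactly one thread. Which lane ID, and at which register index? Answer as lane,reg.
9,2

r:10=>grp=2,rB=1  c:2=>tig=1,lo=0
L=2*4+1=9  i=1*2+0=2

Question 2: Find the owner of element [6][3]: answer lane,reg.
25,1

r=6⇒gr=6,Rb=0  c=3⇒th=1,odd=1
L=6*4+1=25  i=0*2+1=1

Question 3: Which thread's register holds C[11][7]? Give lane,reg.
15,3

r: 11->gid=3,r8=1  c: 7->tid=3,i&1=1
L=3*4+3=15  i=1*2+1=3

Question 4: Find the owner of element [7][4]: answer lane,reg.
30,0

r=7->g=7,rb=0  c=4->t=2,b0=0
L=7*4+2=30  i=0*2+0=0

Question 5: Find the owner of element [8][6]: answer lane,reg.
r=8⇒gr=0,Rb=1  c=6⇒th=3,odd=0
L=0*4+3=3  i=1*2+0=2

3,2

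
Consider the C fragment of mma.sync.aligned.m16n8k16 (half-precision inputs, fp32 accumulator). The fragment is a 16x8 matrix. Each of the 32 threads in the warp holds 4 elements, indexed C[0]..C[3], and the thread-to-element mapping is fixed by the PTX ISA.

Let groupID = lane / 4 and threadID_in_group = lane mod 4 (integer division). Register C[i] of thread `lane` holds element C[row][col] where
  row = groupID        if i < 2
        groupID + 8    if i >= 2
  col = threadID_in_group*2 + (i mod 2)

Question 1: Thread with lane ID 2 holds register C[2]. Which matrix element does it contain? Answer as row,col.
8,4

lane 2: G=0 (2/4), T=2 (2%4)
i=2: r=0+8=8, c=2*2+0=4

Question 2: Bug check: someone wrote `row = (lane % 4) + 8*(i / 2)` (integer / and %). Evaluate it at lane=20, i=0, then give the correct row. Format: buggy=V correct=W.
`(lane % 4) + 8*(i / 2)`[20,0]=>0
lane 20=>20/4=5, 20 mod 4=0
i=0  r:5+0=>5  c:2·0+0=>0
row: 0 vs 5

buggy=0 correct=5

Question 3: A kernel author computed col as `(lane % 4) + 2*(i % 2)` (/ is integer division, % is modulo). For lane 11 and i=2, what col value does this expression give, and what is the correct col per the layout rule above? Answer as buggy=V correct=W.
buggy=3 correct=6

`(lane % 4) + 2*(i % 2)`[11,2]→3
11: G=2,T=3
[2] (2+8,3*2+0) = (10,6)
col: 3 vs 6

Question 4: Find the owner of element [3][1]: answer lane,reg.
r=3→G=3,rhi=0  c=1→T=0,p=1
L=3*4+0=12  i=0*2+1=1

12,1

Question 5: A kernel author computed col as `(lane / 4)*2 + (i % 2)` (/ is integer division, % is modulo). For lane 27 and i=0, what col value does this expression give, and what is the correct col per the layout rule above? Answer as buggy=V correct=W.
buggy=12 correct=6

`(lane / 4)*2 + (i % 2)`[27,0]=>12
L=27=>grp=27>>2=6, tig=27&3=3
[0]=>row 6+0=6  col 3·2+0=6
col: 12 vs 6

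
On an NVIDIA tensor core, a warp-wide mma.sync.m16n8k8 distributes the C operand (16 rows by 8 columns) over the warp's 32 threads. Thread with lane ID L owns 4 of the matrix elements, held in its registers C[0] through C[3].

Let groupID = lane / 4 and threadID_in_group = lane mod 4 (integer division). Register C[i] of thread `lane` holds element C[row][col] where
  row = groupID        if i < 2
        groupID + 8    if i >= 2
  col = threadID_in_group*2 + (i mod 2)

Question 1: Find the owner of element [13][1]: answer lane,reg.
20,3

r:13=>grp=5,rB=1  c:1=>tig=0,lo=1
L=5*4+0=20  i=1*2+1=3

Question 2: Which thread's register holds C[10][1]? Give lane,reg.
r=10->g=2,rb=1  c=1->t=0,b0=1
L=2*4+0=8  i=1*2+1=3

8,3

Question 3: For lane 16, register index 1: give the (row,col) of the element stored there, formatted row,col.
lane 16->16/4=4, 16 mod 4=0
i=1  r:4+0->4  c:2·0+1->1

4,1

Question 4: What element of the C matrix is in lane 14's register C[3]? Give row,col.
11,5

lane 14: grp=3 (14/4), tig=2 (14%4)
i=3: r=3+8=11, c=2*2+1=5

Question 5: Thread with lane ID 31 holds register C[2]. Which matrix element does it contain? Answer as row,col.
lane 31⇒31/4=7, 31 mod 4=3
i=2  r:7+8⇒15  c:2·3+0⇒6

15,6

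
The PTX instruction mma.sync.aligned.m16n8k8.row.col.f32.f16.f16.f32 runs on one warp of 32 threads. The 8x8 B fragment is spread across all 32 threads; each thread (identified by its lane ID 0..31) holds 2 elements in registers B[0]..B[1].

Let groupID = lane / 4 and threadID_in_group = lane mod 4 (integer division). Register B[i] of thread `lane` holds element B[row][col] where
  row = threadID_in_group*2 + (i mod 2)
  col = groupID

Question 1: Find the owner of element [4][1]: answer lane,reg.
c=1⇒gr=1  r=4⇒th=2,odd=0
L=1*4+2=6  i=0=0

6,0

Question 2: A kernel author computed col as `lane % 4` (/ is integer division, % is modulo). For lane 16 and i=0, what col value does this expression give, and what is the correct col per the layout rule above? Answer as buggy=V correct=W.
buggy=0 correct=4

`lane % 4`[16,0]->0
lane 16->16/4=4, 16 mod 4=0
i=0  r:2·0+0->0  c:4
col: 0 vs 4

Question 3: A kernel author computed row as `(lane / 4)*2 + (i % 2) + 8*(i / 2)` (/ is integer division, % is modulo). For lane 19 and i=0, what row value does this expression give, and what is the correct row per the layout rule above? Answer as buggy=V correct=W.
`(lane / 4)*2 + (i % 2) + 8*(i / 2)`[19,0]->8
lane 19: gid=4 (19/4), tid=3 (19%4)
i=0: r=3*2+0=6, c=gid=4
row: 8 vs 6

buggy=8 correct=6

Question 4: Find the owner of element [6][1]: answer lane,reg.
7,0

c=1→G=1  r=6→T=3,p=0
L=1*4+3=7  i=0=0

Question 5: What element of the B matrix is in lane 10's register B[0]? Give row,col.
4,2

lane 10: G=2 (10/4), T=2 (10%4)
i=0: r=2*2+0=4, c=G=2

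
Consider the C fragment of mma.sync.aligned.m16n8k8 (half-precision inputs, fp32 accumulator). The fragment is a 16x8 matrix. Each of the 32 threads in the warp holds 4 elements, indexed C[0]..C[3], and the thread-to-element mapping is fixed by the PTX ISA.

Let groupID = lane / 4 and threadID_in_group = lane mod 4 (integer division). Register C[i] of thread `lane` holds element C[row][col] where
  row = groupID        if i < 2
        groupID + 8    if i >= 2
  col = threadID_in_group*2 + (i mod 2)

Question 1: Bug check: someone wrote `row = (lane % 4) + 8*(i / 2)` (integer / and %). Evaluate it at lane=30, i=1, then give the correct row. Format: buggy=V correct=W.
`(lane % 4) + 8*(i / 2)`[30,1]⇒2
lane 30⇒30/4=7, 30 mod 4=2
i=1  r:7+0⇒7  c:2·2+1⇒5
row: 2 vs 7

buggy=2 correct=7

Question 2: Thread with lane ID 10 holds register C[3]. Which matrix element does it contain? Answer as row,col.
10: g=2,t=2
[3] (2+8,2*2+1) = (10,5)

10,5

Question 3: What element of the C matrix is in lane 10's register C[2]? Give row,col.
10,4

lane 10->10/4=2, 10 mod 4=2
i=2  r:2+8->10  c:2·2+0->4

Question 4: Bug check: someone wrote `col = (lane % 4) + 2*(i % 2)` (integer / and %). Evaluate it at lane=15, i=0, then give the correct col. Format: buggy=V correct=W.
buggy=3 correct=6

`(lane % 4) + 2*(i % 2)`[15,0]->3
15: gid=3,tid=3
[0] (3+0,3*2+0) = (3,6)
col: 3 vs 6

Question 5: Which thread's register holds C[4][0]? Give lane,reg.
16,0

r=4→G=4,rhi=0  c=0→T=0,p=0
L=4*4+0=16  i=0*2+0=0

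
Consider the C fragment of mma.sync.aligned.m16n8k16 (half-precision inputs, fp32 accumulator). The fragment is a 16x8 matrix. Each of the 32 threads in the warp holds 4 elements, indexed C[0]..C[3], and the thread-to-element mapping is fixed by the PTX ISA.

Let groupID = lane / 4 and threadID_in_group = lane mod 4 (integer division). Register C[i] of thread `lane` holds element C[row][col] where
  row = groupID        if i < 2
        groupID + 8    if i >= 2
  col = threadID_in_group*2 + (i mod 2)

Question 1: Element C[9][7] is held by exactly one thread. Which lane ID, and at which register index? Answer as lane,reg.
7,3

r=9⇒gr=1,Rb=1  c=7⇒th=3,odd=1
L=1*4+3=7  i=1*2+1=3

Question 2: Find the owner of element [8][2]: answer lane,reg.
r=8⇒gr=0,Rb=1  c=2⇒th=1,odd=0
L=0*4+1=1  i=1*2+0=2

1,2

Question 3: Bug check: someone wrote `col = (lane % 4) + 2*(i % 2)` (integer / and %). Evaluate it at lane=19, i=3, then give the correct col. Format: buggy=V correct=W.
buggy=5 correct=7

`(lane % 4) + 2*(i % 2)`[19,3]=>5
lane 19: grp=4 (19/4), tig=3 (19%4)
i=3: r=4+8=12, c=3*2+1=7
col: 5 vs 7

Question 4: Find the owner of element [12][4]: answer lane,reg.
18,2

r: 12->gid=4,r8=1  c: 4->tid=2,i&1=0
L=4*4+2=18  i=1*2+0=2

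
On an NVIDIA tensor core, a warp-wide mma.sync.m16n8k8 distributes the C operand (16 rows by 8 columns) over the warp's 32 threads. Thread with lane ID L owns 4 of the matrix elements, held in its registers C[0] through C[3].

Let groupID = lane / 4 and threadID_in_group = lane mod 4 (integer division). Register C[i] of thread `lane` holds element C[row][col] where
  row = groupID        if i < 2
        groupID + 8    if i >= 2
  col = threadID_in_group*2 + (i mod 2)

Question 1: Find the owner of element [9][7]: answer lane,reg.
7,3

r=9->g=1,rb=1  c=7->t=3,b0=1
L=1*4+3=7  i=1*2+1=3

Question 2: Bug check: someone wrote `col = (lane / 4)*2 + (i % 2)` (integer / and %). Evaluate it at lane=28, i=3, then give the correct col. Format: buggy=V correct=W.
`(lane / 4)*2 + (i % 2)`[28,3]=>15
lane 28: grp=7 (28/4), tig=0 (28%4)
i=3: r=7+8=15, c=0*2+1=1
col: 15 vs 1

buggy=15 correct=1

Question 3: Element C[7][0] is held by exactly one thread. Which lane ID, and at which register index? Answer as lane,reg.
28,0

r: 7->gid=7,r8=0  c: 0->tid=0,i&1=0
L=7*4+0=28  i=0*2+0=0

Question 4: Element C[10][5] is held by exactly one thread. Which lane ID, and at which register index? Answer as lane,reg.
r=10→G=2,rhi=1  c=5→T=2,p=1
L=2*4+2=10  i=1*2+1=3

10,3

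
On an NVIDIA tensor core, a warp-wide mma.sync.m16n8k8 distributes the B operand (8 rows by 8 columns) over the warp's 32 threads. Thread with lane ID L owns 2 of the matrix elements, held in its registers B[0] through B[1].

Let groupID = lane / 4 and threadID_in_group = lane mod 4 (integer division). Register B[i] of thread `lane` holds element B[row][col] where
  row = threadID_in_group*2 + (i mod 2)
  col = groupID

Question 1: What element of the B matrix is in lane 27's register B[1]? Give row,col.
lane 27: gid=6 (27/4), tid=3 (27%4)
i=1: r=3*2+1=7, c=gid=6

7,6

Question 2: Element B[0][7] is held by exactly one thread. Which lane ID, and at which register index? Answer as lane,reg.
28,0

c=7->g=7  r=0->t=0,b0=0
L=7*4+0=28  i=0=0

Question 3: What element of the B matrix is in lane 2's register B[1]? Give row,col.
5,0

2: grp=0,tig=2
[1] (2*2+1,0) = (5,0)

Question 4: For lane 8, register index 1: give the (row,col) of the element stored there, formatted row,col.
lane 8->8/4=2, 8 mod 4=0
i=1  r:2·0+1->1  c:2

1,2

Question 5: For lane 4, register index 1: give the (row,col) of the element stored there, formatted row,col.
1,1

L=4⇒gr=4>>2=1, th=4&3=0
[1]⇒row 0·2+1=1  col gr=1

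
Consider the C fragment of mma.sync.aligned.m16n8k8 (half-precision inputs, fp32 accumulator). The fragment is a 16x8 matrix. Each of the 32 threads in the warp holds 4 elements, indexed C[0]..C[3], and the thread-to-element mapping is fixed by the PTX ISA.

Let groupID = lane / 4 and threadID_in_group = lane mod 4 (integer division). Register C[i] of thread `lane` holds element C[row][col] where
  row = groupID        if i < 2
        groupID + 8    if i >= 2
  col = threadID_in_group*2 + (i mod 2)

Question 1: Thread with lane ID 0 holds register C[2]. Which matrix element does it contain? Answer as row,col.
lane 0->0/4=0, 0 mod 4=0
i=2  r:0+8->8  c:2·0+0->0

8,0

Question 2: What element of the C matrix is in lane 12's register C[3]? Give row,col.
lane 12: gid=3 (12/4), tid=0 (12%4)
i=3: r=3+8=11, c=0*2+1=1

11,1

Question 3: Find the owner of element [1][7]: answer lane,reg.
7,1

r=1→G=1,rhi=0  c=7→T=3,p=1
L=1*4+3=7  i=0*2+1=1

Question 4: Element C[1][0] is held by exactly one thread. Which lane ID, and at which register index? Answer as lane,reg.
4,0

r=1->g=1,rb=0  c=0->t=0,b0=0
L=1*4+0=4  i=0*2+0=0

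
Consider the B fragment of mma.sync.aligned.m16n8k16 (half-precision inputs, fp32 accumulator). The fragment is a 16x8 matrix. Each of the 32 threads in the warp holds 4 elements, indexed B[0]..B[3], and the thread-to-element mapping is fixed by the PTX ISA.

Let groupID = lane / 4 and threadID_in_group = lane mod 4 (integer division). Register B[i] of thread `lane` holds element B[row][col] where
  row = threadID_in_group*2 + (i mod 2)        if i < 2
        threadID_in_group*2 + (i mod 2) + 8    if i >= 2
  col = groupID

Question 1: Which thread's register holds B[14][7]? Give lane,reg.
c: 7->gid=7  r: 14->r8=1,tid=3,i&1=0
L=7*4+3=31  i=1*2+0=2

31,2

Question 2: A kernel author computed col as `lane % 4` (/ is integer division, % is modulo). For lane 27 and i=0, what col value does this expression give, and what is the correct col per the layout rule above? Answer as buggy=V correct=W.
buggy=3 correct=6

`lane % 4`[27,0]⇒3
27: gr=6,th=3
[0] (3*2+0+0,6) = (6,6)
col: 3 vs 6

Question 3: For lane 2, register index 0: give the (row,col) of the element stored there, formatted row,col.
4,0

lane 2→2/4=0, 2 mod 4=2
i=0  r:2·2+0+0→4  c:0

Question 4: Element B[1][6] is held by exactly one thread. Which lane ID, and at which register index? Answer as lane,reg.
24,1

c=6->g=6  r=1->rb=0,t=0,b0=1
L=6*4+0=24  i=0*2+1=1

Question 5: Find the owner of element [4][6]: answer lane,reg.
26,0

c=6→G=6  r=4→rhi=0,T=2,p=0
L=6*4+2=26  i=0*2+0=0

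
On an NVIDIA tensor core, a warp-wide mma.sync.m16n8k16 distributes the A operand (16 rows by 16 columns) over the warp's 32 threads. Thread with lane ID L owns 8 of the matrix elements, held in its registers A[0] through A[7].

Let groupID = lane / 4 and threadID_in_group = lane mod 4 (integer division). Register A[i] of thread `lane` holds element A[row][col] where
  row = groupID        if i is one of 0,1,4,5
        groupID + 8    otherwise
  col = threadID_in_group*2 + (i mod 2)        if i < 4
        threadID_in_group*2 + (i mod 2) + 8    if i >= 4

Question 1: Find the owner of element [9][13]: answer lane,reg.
6,7

r=9⇒gr=1,Rb=1  c=13⇒Cb=1,th=2,odd=1
L=1*4+2=6  i=1*4+1*2+1=7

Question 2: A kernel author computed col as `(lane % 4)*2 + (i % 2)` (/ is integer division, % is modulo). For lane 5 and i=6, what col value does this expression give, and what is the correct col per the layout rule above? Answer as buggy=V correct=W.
`(lane % 4)*2 + (i % 2)`[5,6]->2
lane 5->5/4=1, 5 mod 4=1
i=6  r:1+8->9  c:2·1+0+8->10
col: 2 vs 10

buggy=2 correct=10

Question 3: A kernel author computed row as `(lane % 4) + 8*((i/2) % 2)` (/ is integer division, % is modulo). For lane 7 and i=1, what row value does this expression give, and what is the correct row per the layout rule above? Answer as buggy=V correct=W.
`(lane % 4) + 8*((i/2) % 2)`[7,1]⇒3
lane 7⇒7/4=1, 7 mod 4=3
i=1  r:1+0⇒1  c:2·3+1+0⇒7
row: 3 vs 1

buggy=3 correct=1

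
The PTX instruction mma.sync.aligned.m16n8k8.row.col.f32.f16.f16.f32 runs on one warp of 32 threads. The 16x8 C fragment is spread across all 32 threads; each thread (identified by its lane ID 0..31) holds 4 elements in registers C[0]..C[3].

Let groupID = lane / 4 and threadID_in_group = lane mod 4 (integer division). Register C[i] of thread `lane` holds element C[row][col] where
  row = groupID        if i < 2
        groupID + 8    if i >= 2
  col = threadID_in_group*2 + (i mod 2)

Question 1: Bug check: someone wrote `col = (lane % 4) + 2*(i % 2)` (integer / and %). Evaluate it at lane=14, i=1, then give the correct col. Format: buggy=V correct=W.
`(lane % 4) + 2*(i % 2)`[14,1]=>4
lane 14: grp=3 (14/4), tig=2 (14%4)
i=1: r=3+0=3, c=2*2+1=5
col: 4 vs 5

buggy=4 correct=5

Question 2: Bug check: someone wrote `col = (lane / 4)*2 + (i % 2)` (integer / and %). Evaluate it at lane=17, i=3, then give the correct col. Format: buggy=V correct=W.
`(lane / 4)*2 + (i % 2)`[17,3]⇒9
lane 17⇒17/4=4, 17 mod 4=1
i=3  r:4+8⇒12  c:2·1+1⇒3
col: 9 vs 3

buggy=9 correct=3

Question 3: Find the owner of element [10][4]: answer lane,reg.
10,2

r:10=>grp=2,rB=1  c:4=>tig=2,lo=0
L=2*4+2=10  i=1*2+0=2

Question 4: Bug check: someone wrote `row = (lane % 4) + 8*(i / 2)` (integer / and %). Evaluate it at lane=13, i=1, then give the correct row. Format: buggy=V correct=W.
buggy=1 correct=3

`(lane % 4) + 8*(i / 2)`[13,1]⇒1
13: gr=3,th=1
[1] (3+0,1*2+1) = (3,3)
row: 1 vs 3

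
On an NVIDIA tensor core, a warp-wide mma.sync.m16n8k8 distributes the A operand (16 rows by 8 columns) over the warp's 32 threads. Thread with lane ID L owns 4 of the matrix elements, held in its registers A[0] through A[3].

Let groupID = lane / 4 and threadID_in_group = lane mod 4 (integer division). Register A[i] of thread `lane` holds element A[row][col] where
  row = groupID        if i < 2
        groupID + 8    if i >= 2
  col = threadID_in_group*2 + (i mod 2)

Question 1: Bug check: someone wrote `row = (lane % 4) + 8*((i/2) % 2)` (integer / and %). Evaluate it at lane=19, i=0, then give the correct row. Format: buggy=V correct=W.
buggy=3 correct=4

`(lane % 4) + 8*((i/2) % 2)`[19,0]=>3
L=19=>grp=19>>2=4, tig=19&3=3
[0]=>row 4+0=4  col 3·2+0=6
row: 3 vs 4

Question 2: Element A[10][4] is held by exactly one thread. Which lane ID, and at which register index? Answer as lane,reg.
r=10->g=2,rb=1  c=4->t=2,b0=0
L=2*4+2=10  i=1*2+0=2

10,2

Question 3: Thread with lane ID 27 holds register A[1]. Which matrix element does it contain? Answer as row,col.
6,7

lane 27: grp=6 (27/4), tig=3 (27%4)
i=1: r=6+0=6, c=3*2+1=7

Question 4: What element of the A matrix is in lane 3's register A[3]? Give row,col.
lane 3: G=0 (3/4), T=3 (3%4)
i=3: r=0+8=8, c=3*2+1=7

8,7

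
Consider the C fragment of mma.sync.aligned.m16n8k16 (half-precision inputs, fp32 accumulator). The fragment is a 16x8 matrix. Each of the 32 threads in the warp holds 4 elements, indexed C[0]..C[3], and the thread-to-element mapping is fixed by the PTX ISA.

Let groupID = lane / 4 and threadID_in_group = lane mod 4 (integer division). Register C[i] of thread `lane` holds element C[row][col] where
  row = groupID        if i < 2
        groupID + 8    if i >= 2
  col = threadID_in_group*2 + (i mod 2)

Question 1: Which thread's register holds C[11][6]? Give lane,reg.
r=11⇒gr=3,Rb=1  c=6⇒th=3,odd=0
L=3*4+3=15  i=1*2+0=2

15,2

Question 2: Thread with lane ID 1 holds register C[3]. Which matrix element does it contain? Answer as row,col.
lane 1->1/4=0, 1 mod 4=1
i=3  r:0+8->8  c:2·1+1->3

8,3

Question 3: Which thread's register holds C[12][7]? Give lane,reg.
r=12→G=4,rhi=1  c=7→T=3,p=1
L=4*4+3=19  i=1*2+1=3

19,3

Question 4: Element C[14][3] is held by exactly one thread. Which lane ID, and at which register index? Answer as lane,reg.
r=14⇒gr=6,Rb=1  c=3⇒th=1,odd=1
L=6*4+1=25  i=1*2+1=3

25,3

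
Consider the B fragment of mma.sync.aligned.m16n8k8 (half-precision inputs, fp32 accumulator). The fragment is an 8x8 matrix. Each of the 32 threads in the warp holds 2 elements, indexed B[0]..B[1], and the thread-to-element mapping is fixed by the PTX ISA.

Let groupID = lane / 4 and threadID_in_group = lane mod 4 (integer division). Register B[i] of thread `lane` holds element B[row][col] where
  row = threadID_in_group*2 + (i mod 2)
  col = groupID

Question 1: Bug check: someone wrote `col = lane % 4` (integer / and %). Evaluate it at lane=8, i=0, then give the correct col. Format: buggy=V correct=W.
`lane % 4`[8,0]->0
L=8->g=8>>2=2, t=8&3=0
[0]->row 0·2+0=0  col g=2
col: 0 vs 2

buggy=0 correct=2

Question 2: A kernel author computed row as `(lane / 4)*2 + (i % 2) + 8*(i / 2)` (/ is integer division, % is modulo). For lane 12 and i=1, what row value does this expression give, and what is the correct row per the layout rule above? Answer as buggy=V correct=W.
`(lane / 4)*2 + (i % 2) + 8*(i / 2)`[12,1]->7
lane 12->12/4=3, 12 mod 4=0
i=1  r:2·0+1->1  c:3
row: 7 vs 1

buggy=7 correct=1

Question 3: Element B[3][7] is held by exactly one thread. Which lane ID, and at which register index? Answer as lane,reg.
c=7⇒gr=7  r=3⇒th=1,odd=1
L=7*4+1=29  i=1=1

29,1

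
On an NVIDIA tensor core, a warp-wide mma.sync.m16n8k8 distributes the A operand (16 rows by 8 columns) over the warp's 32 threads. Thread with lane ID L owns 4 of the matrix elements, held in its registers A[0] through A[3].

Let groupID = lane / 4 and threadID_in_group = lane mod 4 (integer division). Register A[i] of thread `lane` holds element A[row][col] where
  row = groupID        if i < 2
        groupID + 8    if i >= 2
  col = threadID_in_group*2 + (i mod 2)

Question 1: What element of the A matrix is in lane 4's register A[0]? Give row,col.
L=4⇒gr=4>>2=1, th=4&3=0
[0]⇒row 1+0=1  col 0·2+0=0

1,0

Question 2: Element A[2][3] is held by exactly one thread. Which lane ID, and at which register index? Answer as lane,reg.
9,1

r: 2->gid=2,r8=0  c: 3->tid=1,i&1=1
L=2*4+1=9  i=0*2+1=1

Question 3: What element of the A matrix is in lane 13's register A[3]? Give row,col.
13: g=3,t=1
[3] (3+8,1*2+1) = (11,3)

11,3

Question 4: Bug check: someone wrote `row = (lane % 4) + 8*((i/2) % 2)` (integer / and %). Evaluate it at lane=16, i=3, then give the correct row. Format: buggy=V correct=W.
`(lane % 4) + 8*((i/2) % 2)`[16,3]->8
16: gid=4,tid=0
[3] (4+8,0*2+1) = (12,1)
row: 8 vs 12

buggy=8 correct=12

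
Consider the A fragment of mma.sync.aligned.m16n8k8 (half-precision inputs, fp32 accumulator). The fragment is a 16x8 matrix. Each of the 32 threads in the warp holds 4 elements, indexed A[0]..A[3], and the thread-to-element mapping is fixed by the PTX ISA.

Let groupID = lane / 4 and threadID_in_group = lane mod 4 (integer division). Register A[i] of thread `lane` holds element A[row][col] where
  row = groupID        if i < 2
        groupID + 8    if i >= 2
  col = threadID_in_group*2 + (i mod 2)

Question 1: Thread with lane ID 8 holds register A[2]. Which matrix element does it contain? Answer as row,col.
8: g=2,t=0
[2] (2+8,0*2+0) = (10,0)

10,0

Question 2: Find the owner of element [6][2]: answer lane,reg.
r:6=>grp=6,rB=0  c:2=>tig=1,lo=0
L=6*4+1=25  i=0*2+0=0

25,0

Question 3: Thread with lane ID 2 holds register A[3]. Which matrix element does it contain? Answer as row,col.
8,5

2: gr=0,th=2
[3] (0+8,2*2+1) = (8,5)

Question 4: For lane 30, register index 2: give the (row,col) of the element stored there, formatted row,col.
lane 30⇒30/4=7, 30 mod 4=2
i=2  r:7+8⇒15  c:2·2+0⇒4

15,4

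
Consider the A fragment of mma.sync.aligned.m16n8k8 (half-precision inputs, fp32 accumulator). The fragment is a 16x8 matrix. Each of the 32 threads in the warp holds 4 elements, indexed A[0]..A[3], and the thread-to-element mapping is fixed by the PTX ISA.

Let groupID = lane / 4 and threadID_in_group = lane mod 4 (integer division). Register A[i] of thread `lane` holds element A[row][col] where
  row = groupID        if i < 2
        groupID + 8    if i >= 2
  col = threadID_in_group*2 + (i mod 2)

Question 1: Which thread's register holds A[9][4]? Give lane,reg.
r=9->g=1,rb=1  c=4->t=2,b0=0
L=1*4+2=6  i=1*2+0=2

6,2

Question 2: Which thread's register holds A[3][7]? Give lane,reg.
r=3->g=3,rb=0  c=7->t=3,b0=1
L=3*4+3=15  i=0*2+1=1

15,1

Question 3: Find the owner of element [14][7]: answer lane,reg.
r=14→G=6,rhi=1  c=7→T=3,p=1
L=6*4+3=27  i=1*2+1=3

27,3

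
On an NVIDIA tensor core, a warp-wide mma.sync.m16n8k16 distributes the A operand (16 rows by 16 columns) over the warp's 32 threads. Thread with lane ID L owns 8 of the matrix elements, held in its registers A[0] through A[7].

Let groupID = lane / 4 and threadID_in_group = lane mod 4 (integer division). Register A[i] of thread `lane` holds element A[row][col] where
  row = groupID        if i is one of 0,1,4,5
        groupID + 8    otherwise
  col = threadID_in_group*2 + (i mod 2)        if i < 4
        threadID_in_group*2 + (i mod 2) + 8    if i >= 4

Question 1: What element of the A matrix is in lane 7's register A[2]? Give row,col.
7: gr=1,th=3
[2] (1+8,3*2+0+0) = (9,6)

9,6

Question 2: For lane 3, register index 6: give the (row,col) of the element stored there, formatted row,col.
8,14

3: grp=0,tig=3
[6] (0+8,3*2+0+8) = (8,14)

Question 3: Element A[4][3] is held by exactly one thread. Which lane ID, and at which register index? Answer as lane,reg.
r=4⇒gr=4,Rb=0  c=3⇒Cb=0,th=1,odd=1
L=4*4+1=17  i=0*4+0*2+1=1

17,1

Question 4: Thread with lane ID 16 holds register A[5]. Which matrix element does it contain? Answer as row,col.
lane 16: g=4 (16/4), t=0 (16%4)
i=5: r=4+0=4, c=0*2+1+8=9

4,9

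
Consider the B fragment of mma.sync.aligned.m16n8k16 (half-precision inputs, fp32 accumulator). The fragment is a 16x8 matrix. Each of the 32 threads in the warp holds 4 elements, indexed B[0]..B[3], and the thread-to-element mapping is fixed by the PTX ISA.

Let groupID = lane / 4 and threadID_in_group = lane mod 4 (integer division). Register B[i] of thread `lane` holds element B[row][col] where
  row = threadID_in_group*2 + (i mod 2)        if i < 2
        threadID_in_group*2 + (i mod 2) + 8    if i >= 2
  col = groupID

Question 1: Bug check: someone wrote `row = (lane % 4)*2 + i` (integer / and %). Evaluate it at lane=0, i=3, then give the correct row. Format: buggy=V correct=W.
`(lane % 4)*2 + i`[0,3]->3
lane 0: gid=0 (0/4), tid=0 (0%4)
i=3: r=0*2+1+8=9, c=gid=0
row: 3 vs 9

buggy=3 correct=9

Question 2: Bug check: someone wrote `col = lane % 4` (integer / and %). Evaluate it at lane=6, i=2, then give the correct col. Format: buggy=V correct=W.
buggy=2 correct=1

`lane % 4`[6,2]->2
lane 6: g=1 (6/4), t=2 (6%4)
i=2: r=2*2+0+8=12, c=g=1
col: 2 vs 1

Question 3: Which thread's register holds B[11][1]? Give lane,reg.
5,3

c=1->g=1  r=11->rb=1,t=1,b0=1
L=1*4+1=5  i=1*2+1=3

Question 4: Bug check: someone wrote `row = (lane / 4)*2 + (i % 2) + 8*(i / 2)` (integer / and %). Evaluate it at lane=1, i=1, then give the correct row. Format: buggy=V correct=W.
`(lane / 4)*2 + (i % 2) + 8*(i / 2)`[1,1]->1
lane 1: g=0 (1/4), t=1 (1%4)
i=1: r=1*2+1+0=3, c=g=0
row: 1 vs 3

buggy=1 correct=3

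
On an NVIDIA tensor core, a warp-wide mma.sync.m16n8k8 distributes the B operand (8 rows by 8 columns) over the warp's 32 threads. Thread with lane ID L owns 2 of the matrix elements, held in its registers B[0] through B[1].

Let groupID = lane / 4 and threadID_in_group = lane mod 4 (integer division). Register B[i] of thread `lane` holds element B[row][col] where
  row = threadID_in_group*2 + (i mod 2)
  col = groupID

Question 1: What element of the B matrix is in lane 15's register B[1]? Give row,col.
15: grp=3,tig=3
[1] (3*2+1,3) = (7,3)

7,3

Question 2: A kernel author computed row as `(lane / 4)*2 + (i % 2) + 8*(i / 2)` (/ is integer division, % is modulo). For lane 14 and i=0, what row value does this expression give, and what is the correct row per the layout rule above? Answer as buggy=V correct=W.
`(lane / 4)*2 + (i % 2) + 8*(i / 2)`[14,0]→6
14: G=3,T=2
[0] (2*2+0,3) = (4,3)
row: 6 vs 4

buggy=6 correct=4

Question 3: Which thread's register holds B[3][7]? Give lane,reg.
29,1

c:7=>grp=7  r:3=>tig=1,lo=1
L=7*4+1=29  i=1=1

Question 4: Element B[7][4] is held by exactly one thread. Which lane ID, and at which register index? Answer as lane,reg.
19,1

c=4->g=4  r=7->t=3,b0=1
L=4*4+3=19  i=1=1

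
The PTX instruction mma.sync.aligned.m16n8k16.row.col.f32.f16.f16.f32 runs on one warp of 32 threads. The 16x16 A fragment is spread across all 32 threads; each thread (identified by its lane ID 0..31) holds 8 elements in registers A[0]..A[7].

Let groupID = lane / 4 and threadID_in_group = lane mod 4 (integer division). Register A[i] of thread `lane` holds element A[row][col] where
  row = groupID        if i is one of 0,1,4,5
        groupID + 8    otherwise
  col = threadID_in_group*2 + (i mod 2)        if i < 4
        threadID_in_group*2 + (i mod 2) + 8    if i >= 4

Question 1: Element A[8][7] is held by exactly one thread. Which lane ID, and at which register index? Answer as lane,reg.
3,3

r=8→G=0,rhi=1  c=7→chi=0,T=3,p=1
L=0*4+3=3  i=0*4+1*2+1=3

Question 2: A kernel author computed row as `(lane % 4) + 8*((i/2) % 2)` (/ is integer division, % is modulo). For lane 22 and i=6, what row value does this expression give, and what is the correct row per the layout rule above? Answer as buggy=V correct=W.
buggy=10 correct=13

`(lane % 4) + 8*((i/2) % 2)`[22,6]->10
22: g=5,t=2
[6] (5+8,2*2+0+8) = (13,12)
row: 10 vs 13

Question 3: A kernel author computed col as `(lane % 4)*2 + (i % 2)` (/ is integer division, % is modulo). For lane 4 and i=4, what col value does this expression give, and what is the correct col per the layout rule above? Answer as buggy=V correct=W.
`(lane % 4)*2 + (i % 2)`[4,4]->0
L=4->g=4>>2=1, t=4&3=0
[4]->row 1+0=1  col 0·2+0+8=8
col: 0 vs 8

buggy=0 correct=8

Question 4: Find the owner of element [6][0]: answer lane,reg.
r=6->g=6,rb=0  c=0->cb=0,t=0,b0=0
L=6*4+0=24  i=0*4+0*2+0=0

24,0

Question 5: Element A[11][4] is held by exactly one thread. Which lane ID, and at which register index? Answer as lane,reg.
14,2

r=11⇒gr=3,Rb=1  c=4⇒Cb=0,th=2,odd=0
L=3*4+2=14  i=0*4+1*2+0=2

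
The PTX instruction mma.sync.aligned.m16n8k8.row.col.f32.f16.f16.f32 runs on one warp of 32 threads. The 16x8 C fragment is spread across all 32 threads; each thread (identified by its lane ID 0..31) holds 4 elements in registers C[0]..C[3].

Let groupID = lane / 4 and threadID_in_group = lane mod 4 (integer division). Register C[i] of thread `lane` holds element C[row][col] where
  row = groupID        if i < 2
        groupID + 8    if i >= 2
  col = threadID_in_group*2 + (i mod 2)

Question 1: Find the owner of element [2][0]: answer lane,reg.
r=2->g=2,rb=0  c=0->t=0,b0=0
L=2*4+0=8  i=0*2+0=0

8,0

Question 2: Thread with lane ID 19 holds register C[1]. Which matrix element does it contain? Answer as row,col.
4,7

lane 19: gr=4 (19/4), th=3 (19%4)
i=1: r=4+0=4, c=3*2+1=7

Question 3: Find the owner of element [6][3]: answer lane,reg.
r:6=>grp=6,rB=0  c:3=>tig=1,lo=1
L=6*4+1=25  i=0*2+1=1

25,1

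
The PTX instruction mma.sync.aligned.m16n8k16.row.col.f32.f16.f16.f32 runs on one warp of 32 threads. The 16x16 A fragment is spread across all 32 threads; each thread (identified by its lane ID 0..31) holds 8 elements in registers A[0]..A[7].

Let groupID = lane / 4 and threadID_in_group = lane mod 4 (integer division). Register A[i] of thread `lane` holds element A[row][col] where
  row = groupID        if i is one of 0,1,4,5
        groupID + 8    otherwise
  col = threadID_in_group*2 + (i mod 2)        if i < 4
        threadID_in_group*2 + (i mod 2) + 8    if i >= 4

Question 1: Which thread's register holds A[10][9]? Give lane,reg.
8,7

r=10->g=2,rb=1  c=9->cb=1,t=0,b0=1
L=2*4+0=8  i=1*4+1*2+1=7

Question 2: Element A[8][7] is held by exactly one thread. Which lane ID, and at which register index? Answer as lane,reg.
r=8⇒gr=0,Rb=1  c=7⇒Cb=0,th=3,odd=1
L=0*4+3=3  i=0*4+1*2+1=3

3,3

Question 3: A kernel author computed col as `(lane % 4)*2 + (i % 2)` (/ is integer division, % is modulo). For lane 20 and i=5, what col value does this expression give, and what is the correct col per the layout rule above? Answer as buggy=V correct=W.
buggy=1 correct=9

`(lane % 4)*2 + (i % 2)`[20,5]->1
20: g=5,t=0
[5] (5+0,0*2+1+8) = (5,9)
col: 1 vs 9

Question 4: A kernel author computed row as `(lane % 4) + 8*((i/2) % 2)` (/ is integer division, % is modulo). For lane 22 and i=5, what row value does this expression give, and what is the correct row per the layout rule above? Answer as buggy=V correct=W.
`(lane % 4) + 8*((i/2) % 2)`[22,5]->2
22: g=5,t=2
[5] (5+0,2*2+1+8) = (5,13)
row: 2 vs 5

buggy=2 correct=5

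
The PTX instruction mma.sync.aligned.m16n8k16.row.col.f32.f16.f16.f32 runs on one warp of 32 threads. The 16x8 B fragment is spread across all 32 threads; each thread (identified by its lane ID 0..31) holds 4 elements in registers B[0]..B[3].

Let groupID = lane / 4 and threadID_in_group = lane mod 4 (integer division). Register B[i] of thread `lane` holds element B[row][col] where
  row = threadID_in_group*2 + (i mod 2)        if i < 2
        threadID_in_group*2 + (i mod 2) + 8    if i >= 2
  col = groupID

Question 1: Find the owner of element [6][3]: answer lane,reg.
c=3->g=3  r=6->rb=0,t=3,b0=0
L=3*4+3=15  i=0*2+0=0

15,0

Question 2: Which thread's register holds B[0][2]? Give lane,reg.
8,0

c=2⇒gr=2  r=0⇒Rb=0,th=0,odd=0
L=2*4+0=8  i=0*2+0=0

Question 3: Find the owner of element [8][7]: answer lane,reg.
c=7→G=7  r=8→rhi=1,T=0,p=0
L=7*4+0=28  i=1*2+0=2

28,2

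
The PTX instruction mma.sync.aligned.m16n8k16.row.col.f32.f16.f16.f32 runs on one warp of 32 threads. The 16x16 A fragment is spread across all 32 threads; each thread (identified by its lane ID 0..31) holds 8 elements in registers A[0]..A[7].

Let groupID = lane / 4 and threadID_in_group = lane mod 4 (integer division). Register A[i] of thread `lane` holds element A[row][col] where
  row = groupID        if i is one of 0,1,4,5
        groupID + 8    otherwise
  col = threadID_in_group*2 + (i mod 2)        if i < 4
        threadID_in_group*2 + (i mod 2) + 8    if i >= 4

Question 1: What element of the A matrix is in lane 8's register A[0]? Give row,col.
2,0

L=8->gid=8>>2=2, tid=8&3=0
[0]->row 2+0=2  col 0·2+0+0=0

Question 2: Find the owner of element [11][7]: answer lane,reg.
r=11->g=3,rb=1  c=7->cb=0,t=3,b0=1
L=3*4+3=15  i=0*4+1*2+1=3

15,3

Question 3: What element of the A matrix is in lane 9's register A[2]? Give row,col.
lane 9: grp=2 (9/4), tig=1 (9%4)
i=2: r=2+8=10, c=1*2+0+0=2

10,2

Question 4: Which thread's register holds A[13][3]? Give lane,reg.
r=13→G=5,rhi=1  c=3→chi=0,T=1,p=1
L=5*4+1=21  i=0*4+1*2+1=3

21,3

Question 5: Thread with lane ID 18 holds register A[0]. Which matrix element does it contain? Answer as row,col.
4,4

18: grp=4,tig=2
[0] (4+0,2*2+0+0) = (4,4)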